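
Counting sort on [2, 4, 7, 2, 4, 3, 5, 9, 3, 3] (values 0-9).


Input: [2, 4, 7, 2, 4, 3, 5, 9, 3, 3]
Counts: [0, 0, 2, 3, 2, 1, 0, 1, 0, 1]

Sorted: [2, 2, 3, 3, 3, 4, 4, 5, 7, 9]


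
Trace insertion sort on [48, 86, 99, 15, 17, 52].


Initial: [48, 86, 99, 15, 17, 52]
Insert 86: [48, 86, 99, 15, 17, 52]
Insert 99: [48, 86, 99, 15, 17, 52]
Insert 15: [15, 48, 86, 99, 17, 52]
Insert 17: [15, 17, 48, 86, 99, 52]
Insert 52: [15, 17, 48, 52, 86, 99]

Sorted: [15, 17, 48, 52, 86, 99]


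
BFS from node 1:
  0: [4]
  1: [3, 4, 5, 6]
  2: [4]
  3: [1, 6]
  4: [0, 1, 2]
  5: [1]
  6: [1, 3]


Visit 1, enqueue [3, 4, 5, 6]
Visit 3, enqueue []
Visit 4, enqueue [0, 2]
Visit 5, enqueue []
Visit 6, enqueue []
Visit 0, enqueue []
Visit 2, enqueue []

BFS order: [1, 3, 4, 5, 6, 0, 2]


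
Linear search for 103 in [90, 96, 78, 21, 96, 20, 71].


i=0: 90!=103
i=1: 96!=103
i=2: 78!=103
i=3: 21!=103
i=4: 96!=103
i=5: 20!=103
i=6: 71!=103

Not found, 7 comps


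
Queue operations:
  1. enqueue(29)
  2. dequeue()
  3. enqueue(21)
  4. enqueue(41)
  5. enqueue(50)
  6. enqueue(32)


enqueue(29) -> [29]
dequeue()->29, []
enqueue(21) -> [21]
enqueue(41) -> [21, 41]
enqueue(50) -> [21, 41, 50]
enqueue(32) -> [21, 41, 50, 32]

Final queue: [21, 41, 50, 32]


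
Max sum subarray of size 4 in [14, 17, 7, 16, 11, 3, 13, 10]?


[0:4]: 54
[1:5]: 51
[2:6]: 37
[3:7]: 43
[4:8]: 37

Max: 54 at [0:4]


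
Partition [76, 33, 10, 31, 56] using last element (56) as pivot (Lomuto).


Pivot: 56
  33 <= 56: swap -> [33, 76, 10, 31, 56]
  10 <= 56: swap -> [33, 10, 76, 31, 56]
  31 <= 56: swap -> [33, 10, 31, 76, 56]
Place pivot at 3: [33, 10, 31, 56, 76]

Partitioned: [33, 10, 31, 56, 76]


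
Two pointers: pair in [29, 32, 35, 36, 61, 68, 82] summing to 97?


lo=0(29)+hi=6(82)=111
lo=0(29)+hi=5(68)=97

Yes: 29+68=97


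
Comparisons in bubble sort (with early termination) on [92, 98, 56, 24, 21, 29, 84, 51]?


Algorithm: bubble sort (with early termination)
Input: [92, 98, 56, 24, 21, 29, 84, 51]
Sorted: [21, 24, 29, 51, 56, 84, 92, 98]

25


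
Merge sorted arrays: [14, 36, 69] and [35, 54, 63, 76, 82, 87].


Take 14 from A
Take 35 from B
Take 36 from A
Take 54 from B
Take 63 from B
Take 69 from A

Merged: [14, 35, 36, 54, 63, 69, 76, 82, 87]


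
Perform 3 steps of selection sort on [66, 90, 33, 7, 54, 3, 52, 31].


Initial: [66, 90, 33, 7, 54, 3, 52, 31]
Step 1: min=3 at 5
  Swap: [3, 90, 33, 7, 54, 66, 52, 31]
Step 2: min=7 at 3
  Swap: [3, 7, 33, 90, 54, 66, 52, 31]
Step 3: min=31 at 7
  Swap: [3, 7, 31, 90, 54, 66, 52, 33]

After 3 steps: [3, 7, 31, 90, 54, 66, 52, 33]


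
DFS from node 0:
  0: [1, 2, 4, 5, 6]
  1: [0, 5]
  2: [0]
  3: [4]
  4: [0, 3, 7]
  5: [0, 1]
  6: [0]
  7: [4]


Visit 0, push [6, 5, 4, 2, 1]
Visit 1, push [5]
Visit 5, push []
Visit 2, push []
Visit 4, push [7, 3]
Visit 3, push []
Visit 7, push []
Visit 6, push []

DFS order: [0, 1, 5, 2, 4, 3, 7, 6]


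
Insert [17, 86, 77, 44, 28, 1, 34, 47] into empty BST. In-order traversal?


Insert 17: root
Insert 86: R from 17
Insert 77: R from 17 -> L from 86
Insert 44: R from 17 -> L from 86 -> L from 77
Insert 28: R from 17 -> L from 86 -> L from 77 -> L from 44
Insert 1: L from 17
Insert 34: R from 17 -> L from 86 -> L from 77 -> L from 44 -> R from 28
Insert 47: R from 17 -> L from 86 -> L from 77 -> R from 44

In-order: [1, 17, 28, 34, 44, 47, 77, 86]


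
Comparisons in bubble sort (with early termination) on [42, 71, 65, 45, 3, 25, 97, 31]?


Algorithm: bubble sort (with early termination)
Input: [42, 71, 65, 45, 3, 25, 97, 31]
Sorted: [3, 25, 31, 42, 45, 65, 71, 97]

27


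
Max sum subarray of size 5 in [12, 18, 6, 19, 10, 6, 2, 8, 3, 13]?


[0:5]: 65
[1:6]: 59
[2:7]: 43
[3:8]: 45
[4:9]: 29
[5:10]: 32

Max: 65 at [0:5]


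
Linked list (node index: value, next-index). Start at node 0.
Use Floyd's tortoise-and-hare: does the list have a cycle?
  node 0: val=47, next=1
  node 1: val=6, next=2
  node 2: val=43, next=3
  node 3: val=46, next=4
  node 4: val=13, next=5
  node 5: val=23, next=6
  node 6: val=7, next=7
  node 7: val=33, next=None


Floyd's tortoise (slow, +1) and hare (fast, +2):
  init: slow=0, fast=0
  step 1: slow=1, fast=2
  step 2: slow=2, fast=4
  step 3: slow=3, fast=6
  step 4: fast 6->7->None, no cycle

Cycle: no


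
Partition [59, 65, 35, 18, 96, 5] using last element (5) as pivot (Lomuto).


Pivot: 5
Place pivot at 0: [5, 65, 35, 18, 96, 59]

Partitioned: [5, 65, 35, 18, 96, 59]


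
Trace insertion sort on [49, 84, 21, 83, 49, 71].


Initial: [49, 84, 21, 83, 49, 71]
Insert 84: [49, 84, 21, 83, 49, 71]
Insert 21: [21, 49, 84, 83, 49, 71]
Insert 83: [21, 49, 83, 84, 49, 71]
Insert 49: [21, 49, 49, 83, 84, 71]
Insert 71: [21, 49, 49, 71, 83, 84]

Sorted: [21, 49, 49, 71, 83, 84]


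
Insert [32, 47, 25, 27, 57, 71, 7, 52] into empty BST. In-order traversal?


Insert 32: root
Insert 47: R from 32
Insert 25: L from 32
Insert 27: L from 32 -> R from 25
Insert 57: R from 32 -> R from 47
Insert 71: R from 32 -> R from 47 -> R from 57
Insert 7: L from 32 -> L from 25
Insert 52: R from 32 -> R from 47 -> L from 57

In-order: [7, 25, 27, 32, 47, 52, 57, 71]


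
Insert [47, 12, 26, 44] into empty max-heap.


Insert 47: [47]
Insert 12: [47, 12]
Insert 26: [47, 12, 26]
Insert 44: [47, 44, 26, 12]

Final heap: [47, 44, 26, 12]


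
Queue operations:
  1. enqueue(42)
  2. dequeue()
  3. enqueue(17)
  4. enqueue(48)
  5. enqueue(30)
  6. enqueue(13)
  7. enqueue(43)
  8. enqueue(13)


enqueue(42) -> [42]
dequeue()->42, []
enqueue(17) -> [17]
enqueue(48) -> [17, 48]
enqueue(30) -> [17, 48, 30]
enqueue(13) -> [17, 48, 30, 13]
enqueue(43) -> [17, 48, 30, 13, 43]
enqueue(13) -> [17, 48, 30, 13, 43, 13]

Final queue: [17, 48, 30, 13, 43, 13]


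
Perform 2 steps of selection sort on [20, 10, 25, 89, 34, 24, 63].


Initial: [20, 10, 25, 89, 34, 24, 63]
Step 1: min=10 at 1
  Swap: [10, 20, 25, 89, 34, 24, 63]
Step 2: min=20 at 1
  Swap: [10, 20, 25, 89, 34, 24, 63]

After 2 steps: [10, 20, 25, 89, 34, 24, 63]


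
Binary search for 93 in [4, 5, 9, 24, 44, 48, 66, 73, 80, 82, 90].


Step 1: lo=0, hi=10, mid=5, val=48
Step 2: lo=6, hi=10, mid=8, val=80
Step 3: lo=9, hi=10, mid=9, val=82
Step 4: lo=10, hi=10, mid=10, val=90

Not found


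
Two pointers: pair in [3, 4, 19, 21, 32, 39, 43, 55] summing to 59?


lo=0(3)+hi=7(55)=58
lo=1(4)+hi=7(55)=59

Yes: 4+55=59


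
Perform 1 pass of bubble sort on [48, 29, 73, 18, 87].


Initial: [48, 29, 73, 18, 87]
Pass 1: [29, 48, 18, 73, 87] (2 swaps)

After 1 pass: [29, 48, 18, 73, 87]


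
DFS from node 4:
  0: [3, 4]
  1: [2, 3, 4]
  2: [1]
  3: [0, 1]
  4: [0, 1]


Visit 4, push [1, 0]
Visit 0, push [3]
Visit 3, push [1]
Visit 1, push [2]
Visit 2, push []

DFS order: [4, 0, 3, 1, 2]


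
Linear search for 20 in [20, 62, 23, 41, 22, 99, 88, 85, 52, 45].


i=0: 20==20 found!

Found at 0, 1 comps


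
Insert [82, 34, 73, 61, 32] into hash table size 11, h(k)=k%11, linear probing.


Insert 82: h=5 -> slot 5
Insert 34: h=1 -> slot 1
Insert 73: h=7 -> slot 7
Insert 61: h=6 -> slot 6
Insert 32: h=10 -> slot 10

Table: [None, 34, None, None, None, 82, 61, 73, None, None, 32]


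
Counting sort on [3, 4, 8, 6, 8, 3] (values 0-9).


Input: [3, 4, 8, 6, 8, 3]
Counts: [0, 0, 0, 2, 1, 0, 1, 0, 2, 0]

Sorted: [3, 3, 4, 6, 8, 8]


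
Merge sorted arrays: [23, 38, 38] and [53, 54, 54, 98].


Take 23 from A
Take 38 from A
Take 38 from A

Merged: [23, 38, 38, 53, 54, 54, 98]


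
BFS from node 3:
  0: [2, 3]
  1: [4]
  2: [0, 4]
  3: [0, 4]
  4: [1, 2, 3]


Visit 3, enqueue [0, 4]
Visit 0, enqueue [2]
Visit 4, enqueue [1]
Visit 2, enqueue []
Visit 1, enqueue []

BFS order: [3, 0, 4, 2, 1]


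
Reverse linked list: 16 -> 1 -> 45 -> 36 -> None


Step 1: curr=16, set curr.next=prev(None) | reversed so far: 16
Step 2: curr=1, set curr.next=prev(16) | reversed so far: 1 -> 16
Step 3: curr=45, set curr.next=prev(1) | reversed so far: 45 -> 1 -> 16
Step 4: curr=36, set curr.next=prev(45) | reversed so far: 36 -> 45 -> 1 -> 16

36 -> 45 -> 1 -> 16 -> None


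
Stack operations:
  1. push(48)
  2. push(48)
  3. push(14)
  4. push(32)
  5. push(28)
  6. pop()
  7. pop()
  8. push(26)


push(48) -> [48]
push(48) -> [48, 48]
push(14) -> [48, 48, 14]
push(32) -> [48, 48, 14, 32]
push(28) -> [48, 48, 14, 32, 28]
pop()->28, [48, 48, 14, 32]
pop()->32, [48, 48, 14]
push(26) -> [48, 48, 14, 26]

Final stack: [48, 48, 14, 26]


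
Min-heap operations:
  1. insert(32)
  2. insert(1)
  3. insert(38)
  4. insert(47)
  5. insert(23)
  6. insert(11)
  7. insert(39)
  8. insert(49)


insert(32) -> [32]
insert(1) -> [1, 32]
insert(38) -> [1, 32, 38]
insert(47) -> [1, 32, 38, 47]
insert(23) -> [1, 23, 38, 47, 32]
insert(11) -> [1, 23, 11, 47, 32, 38]
insert(39) -> [1, 23, 11, 47, 32, 38, 39]
insert(49) -> [1, 23, 11, 47, 32, 38, 39, 49]

Final heap: [1, 23, 11, 47, 32, 38, 39, 49]


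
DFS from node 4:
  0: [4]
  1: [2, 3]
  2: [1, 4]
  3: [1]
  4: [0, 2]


Visit 4, push [2, 0]
Visit 0, push []
Visit 2, push [1]
Visit 1, push [3]
Visit 3, push []

DFS order: [4, 0, 2, 1, 3]


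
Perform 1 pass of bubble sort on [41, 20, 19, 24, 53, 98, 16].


Initial: [41, 20, 19, 24, 53, 98, 16]
Pass 1: [20, 19, 24, 41, 53, 16, 98] (4 swaps)

After 1 pass: [20, 19, 24, 41, 53, 16, 98]


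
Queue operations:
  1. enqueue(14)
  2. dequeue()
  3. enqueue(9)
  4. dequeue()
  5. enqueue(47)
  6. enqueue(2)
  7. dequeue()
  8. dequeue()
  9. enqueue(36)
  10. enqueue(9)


enqueue(14) -> [14]
dequeue()->14, []
enqueue(9) -> [9]
dequeue()->9, []
enqueue(47) -> [47]
enqueue(2) -> [47, 2]
dequeue()->47, [2]
dequeue()->2, []
enqueue(36) -> [36]
enqueue(9) -> [36, 9]

Final queue: [36, 9]


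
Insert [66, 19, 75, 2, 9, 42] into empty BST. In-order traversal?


Insert 66: root
Insert 19: L from 66
Insert 75: R from 66
Insert 2: L from 66 -> L from 19
Insert 9: L from 66 -> L from 19 -> R from 2
Insert 42: L from 66 -> R from 19

In-order: [2, 9, 19, 42, 66, 75]


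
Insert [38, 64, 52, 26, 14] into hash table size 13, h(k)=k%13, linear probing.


Insert 38: h=12 -> slot 12
Insert 64: h=12, 1 probes -> slot 0
Insert 52: h=0, 1 probes -> slot 1
Insert 26: h=0, 2 probes -> slot 2
Insert 14: h=1, 2 probes -> slot 3

Table: [64, 52, 26, 14, None, None, None, None, None, None, None, None, 38]


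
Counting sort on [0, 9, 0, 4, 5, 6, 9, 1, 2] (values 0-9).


Input: [0, 9, 0, 4, 5, 6, 9, 1, 2]
Counts: [2, 1, 1, 0, 1, 1, 1, 0, 0, 2]

Sorted: [0, 0, 1, 2, 4, 5, 6, 9, 9]


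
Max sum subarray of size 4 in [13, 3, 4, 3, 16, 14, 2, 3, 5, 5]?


[0:4]: 23
[1:5]: 26
[2:6]: 37
[3:7]: 35
[4:8]: 35
[5:9]: 24
[6:10]: 15

Max: 37 at [2:6]


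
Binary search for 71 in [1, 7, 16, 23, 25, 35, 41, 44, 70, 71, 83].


Step 1: lo=0, hi=10, mid=5, val=35
Step 2: lo=6, hi=10, mid=8, val=70
Step 3: lo=9, hi=10, mid=9, val=71

Found at index 9


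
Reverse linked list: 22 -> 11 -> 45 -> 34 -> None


Step 1: curr=22, set curr.next=prev(None) | reversed so far: 22
Step 2: curr=11, set curr.next=prev(22) | reversed so far: 11 -> 22
Step 3: curr=45, set curr.next=prev(11) | reversed so far: 45 -> 11 -> 22
Step 4: curr=34, set curr.next=prev(45) | reversed so far: 34 -> 45 -> 11 -> 22

34 -> 45 -> 11 -> 22 -> None


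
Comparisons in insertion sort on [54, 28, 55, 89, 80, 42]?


Algorithm: insertion sort
Input: [54, 28, 55, 89, 80, 42]
Sorted: [28, 42, 54, 55, 80, 89]

10


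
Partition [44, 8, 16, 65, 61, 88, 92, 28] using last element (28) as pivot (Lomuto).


Pivot: 28
  8 <= 28: swap -> [8, 44, 16, 65, 61, 88, 92, 28]
  16 <= 28: swap -> [8, 16, 44, 65, 61, 88, 92, 28]
Place pivot at 2: [8, 16, 28, 65, 61, 88, 92, 44]

Partitioned: [8, 16, 28, 65, 61, 88, 92, 44]


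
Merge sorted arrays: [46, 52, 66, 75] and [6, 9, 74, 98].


Take 6 from B
Take 9 from B
Take 46 from A
Take 52 from A
Take 66 from A
Take 74 from B
Take 75 from A

Merged: [6, 9, 46, 52, 66, 74, 75, 98]


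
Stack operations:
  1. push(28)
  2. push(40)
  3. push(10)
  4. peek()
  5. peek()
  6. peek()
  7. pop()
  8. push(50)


push(28) -> [28]
push(40) -> [28, 40]
push(10) -> [28, 40, 10]
peek()->10
peek()->10
peek()->10
pop()->10, [28, 40]
push(50) -> [28, 40, 50]

Final stack: [28, 40, 50]


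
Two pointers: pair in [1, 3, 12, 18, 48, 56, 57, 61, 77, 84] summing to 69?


lo=0(1)+hi=9(84)=85
lo=0(1)+hi=8(77)=78
lo=0(1)+hi=7(61)=62
lo=1(3)+hi=7(61)=64
lo=2(12)+hi=7(61)=73
lo=2(12)+hi=6(57)=69

Yes: 12+57=69


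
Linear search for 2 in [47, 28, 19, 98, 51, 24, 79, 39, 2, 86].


i=0: 47!=2
i=1: 28!=2
i=2: 19!=2
i=3: 98!=2
i=4: 51!=2
i=5: 24!=2
i=6: 79!=2
i=7: 39!=2
i=8: 2==2 found!

Found at 8, 9 comps


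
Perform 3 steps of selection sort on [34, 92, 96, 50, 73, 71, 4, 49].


Initial: [34, 92, 96, 50, 73, 71, 4, 49]
Step 1: min=4 at 6
  Swap: [4, 92, 96, 50, 73, 71, 34, 49]
Step 2: min=34 at 6
  Swap: [4, 34, 96, 50, 73, 71, 92, 49]
Step 3: min=49 at 7
  Swap: [4, 34, 49, 50, 73, 71, 92, 96]

After 3 steps: [4, 34, 49, 50, 73, 71, 92, 96]


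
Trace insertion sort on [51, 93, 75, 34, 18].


Initial: [51, 93, 75, 34, 18]
Insert 93: [51, 93, 75, 34, 18]
Insert 75: [51, 75, 93, 34, 18]
Insert 34: [34, 51, 75, 93, 18]
Insert 18: [18, 34, 51, 75, 93]

Sorted: [18, 34, 51, 75, 93]


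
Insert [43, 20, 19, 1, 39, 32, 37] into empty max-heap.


Insert 43: [43]
Insert 20: [43, 20]
Insert 19: [43, 20, 19]
Insert 1: [43, 20, 19, 1]
Insert 39: [43, 39, 19, 1, 20]
Insert 32: [43, 39, 32, 1, 20, 19]
Insert 37: [43, 39, 37, 1, 20, 19, 32]

Final heap: [43, 39, 37, 1, 20, 19, 32]


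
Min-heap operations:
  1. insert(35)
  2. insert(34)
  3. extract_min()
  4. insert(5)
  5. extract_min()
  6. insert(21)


insert(35) -> [35]
insert(34) -> [34, 35]
extract_min()->34, [35]
insert(5) -> [5, 35]
extract_min()->5, [35]
insert(21) -> [21, 35]

Final heap: [21, 35]


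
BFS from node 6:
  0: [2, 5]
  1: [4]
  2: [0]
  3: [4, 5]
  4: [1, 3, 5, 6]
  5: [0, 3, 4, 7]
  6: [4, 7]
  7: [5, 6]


Visit 6, enqueue [4, 7]
Visit 4, enqueue [1, 3, 5]
Visit 7, enqueue []
Visit 1, enqueue []
Visit 3, enqueue []
Visit 5, enqueue [0]
Visit 0, enqueue [2]
Visit 2, enqueue []

BFS order: [6, 4, 7, 1, 3, 5, 0, 2]


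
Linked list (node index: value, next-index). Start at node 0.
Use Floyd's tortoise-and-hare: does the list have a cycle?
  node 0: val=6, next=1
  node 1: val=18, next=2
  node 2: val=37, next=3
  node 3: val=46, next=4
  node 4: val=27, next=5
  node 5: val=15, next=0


Floyd's tortoise (slow, +1) and hare (fast, +2):
  init: slow=0, fast=0
  step 1: slow=1, fast=2
  step 2: slow=2, fast=4
  step 3: slow=3, fast=0
  step 4: slow=4, fast=2
  step 5: slow=5, fast=4
  step 6: slow=0, fast=0
  slow == fast at node 0: cycle detected

Cycle: yes


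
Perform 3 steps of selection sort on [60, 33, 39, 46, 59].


Initial: [60, 33, 39, 46, 59]
Step 1: min=33 at 1
  Swap: [33, 60, 39, 46, 59]
Step 2: min=39 at 2
  Swap: [33, 39, 60, 46, 59]
Step 3: min=46 at 3
  Swap: [33, 39, 46, 60, 59]

After 3 steps: [33, 39, 46, 60, 59]


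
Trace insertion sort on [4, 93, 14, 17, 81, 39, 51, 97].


Initial: [4, 93, 14, 17, 81, 39, 51, 97]
Insert 93: [4, 93, 14, 17, 81, 39, 51, 97]
Insert 14: [4, 14, 93, 17, 81, 39, 51, 97]
Insert 17: [4, 14, 17, 93, 81, 39, 51, 97]
Insert 81: [4, 14, 17, 81, 93, 39, 51, 97]
Insert 39: [4, 14, 17, 39, 81, 93, 51, 97]
Insert 51: [4, 14, 17, 39, 51, 81, 93, 97]
Insert 97: [4, 14, 17, 39, 51, 81, 93, 97]

Sorted: [4, 14, 17, 39, 51, 81, 93, 97]


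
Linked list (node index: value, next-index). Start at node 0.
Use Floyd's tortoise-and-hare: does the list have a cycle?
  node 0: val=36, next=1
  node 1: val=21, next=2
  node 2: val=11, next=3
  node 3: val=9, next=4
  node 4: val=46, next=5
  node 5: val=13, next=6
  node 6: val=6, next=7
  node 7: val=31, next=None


Floyd's tortoise (slow, +1) and hare (fast, +2):
  init: slow=0, fast=0
  step 1: slow=1, fast=2
  step 2: slow=2, fast=4
  step 3: slow=3, fast=6
  step 4: fast 6->7->None, no cycle

Cycle: no


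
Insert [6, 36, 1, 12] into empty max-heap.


Insert 6: [6]
Insert 36: [36, 6]
Insert 1: [36, 6, 1]
Insert 12: [36, 12, 1, 6]

Final heap: [36, 12, 1, 6]


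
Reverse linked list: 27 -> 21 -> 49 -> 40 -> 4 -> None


Step 1: curr=27, set curr.next=prev(None) | reversed so far: 27
Step 2: curr=21, set curr.next=prev(27) | reversed so far: 21 -> 27
Step 3: curr=49, set curr.next=prev(21) | reversed so far: 49 -> 21 -> 27
Step 4: curr=40, set curr.next=prev(49) | reversed so far: 40 -> 49 -> 21 -> 27
Step 5: curr=4, set curr.next=prev(40) | reversed so far: 4 -> 40 -> 49 -> 21 -> 27

4 -> 40 -> 49 -> 21 -> 27 -> None


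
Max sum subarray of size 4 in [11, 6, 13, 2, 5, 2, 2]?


[0:4]: 32
[1:5]: 26
[2:6]: 22
[3:7]: 11

Max: 32 at [0:4]


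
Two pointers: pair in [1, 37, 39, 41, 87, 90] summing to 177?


lo=0(1)+hi=5(90)=91
lo=1(37)+hi=5(90)=127
lo=2(39)+hi=5(90)=129
lo=3(41)+hi=5(90)=131
lo=4(87)+hi=5(90)=177

Yes: 87+90=177


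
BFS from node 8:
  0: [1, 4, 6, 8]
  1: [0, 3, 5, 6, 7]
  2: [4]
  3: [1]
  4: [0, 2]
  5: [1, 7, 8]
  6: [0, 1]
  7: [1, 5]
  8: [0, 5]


Visit 8, enqueue [0, 5]
Visit 0, enqueue [1, 4, 6]
Visit 5, enqueue [7]
Visit 1, enqueue [3]
Visit 4, enqueue [2]
Visit 6, enqueue []
Visit 7, enqueue []
Visit 3, enqueue []
Visit 2, enqueue []

BFS order: [8, 0, 5, 1, 4, 6, 7, 3, 2]


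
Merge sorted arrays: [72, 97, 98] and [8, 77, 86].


Take 8 from B
Take 72 from A
Take 77 from B
Take 86 from B

Merged: [8, 72, 77, 86, 97, 98]


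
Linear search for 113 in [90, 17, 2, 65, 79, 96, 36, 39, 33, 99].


i=0: 90!=113
i=1: 17!=113
i=2: 2!=113
i=3: 65!=113
i=4: 79!=113
i=5: 96!=113
i=6: 36!=113
i=7: 39!=113
i=8: 33!=113
i=9: 99!=113

Not found, 10 comps


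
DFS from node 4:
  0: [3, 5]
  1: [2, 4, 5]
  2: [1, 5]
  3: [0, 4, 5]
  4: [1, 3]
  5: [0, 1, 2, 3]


Visit 4, push [3, 1]
Visit 1, push [5, 2]
Visit 2, push [5]
Visit 5, push [3, 0]
Visit 0, push [3]
Visit 3, push []

DFS order: [4, 1, 2, 5, 0, 3]


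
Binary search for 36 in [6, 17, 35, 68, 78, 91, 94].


Step 1: lo=0, hi=6, mid=3, val=68
Step 2: lo=0, hi=2, mid=1, val=17
Step 3: lo=2, hi=2, mid=2, val=35

Not found


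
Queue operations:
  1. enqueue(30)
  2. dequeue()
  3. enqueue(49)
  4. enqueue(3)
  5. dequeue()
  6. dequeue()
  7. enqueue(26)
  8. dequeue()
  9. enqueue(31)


enqueue(30) -> [30]
dequeue()->30, []
enqueue(49) -> [49]
enqueue(3) -> [49, 3]
dequeue()->49, [3]
dequeue()->3, []
enqueue(26) -> [26]
dequeue()->26, []
enqueue(31) -> [31]

Final queue: [31]


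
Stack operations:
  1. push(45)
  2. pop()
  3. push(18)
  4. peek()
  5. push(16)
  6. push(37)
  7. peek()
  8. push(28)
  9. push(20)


push(45) -> [45]
pop()->45, []
push(18) -> [18]
peek()->18
push(16) -> [18, 16]
push(37) -> [18, 16, 37]
peek()->37
push(28) -> [18, 16, 37, 28]
push(20) -> [18, 16, 37, 28, 20]

Final stack: [18, 16, 37, 28, 20]


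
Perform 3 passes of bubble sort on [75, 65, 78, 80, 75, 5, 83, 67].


Initial: [75, 65, 78, 80, 75, 5, 83, 67]
Pass 1: [65, 75, 78, 75, 5, 80, 67, 83] (4 swaps)
Pass 2: [65, 75, 75, 5, 78, 67, 80, 83] (3 swaps)
Pass 3: [65, 75, 5, 75, 67, 78, 80, 83] (2 swaps)

After 3 passes: [65, 75, 5, 75, 67, 78, 80, 83]


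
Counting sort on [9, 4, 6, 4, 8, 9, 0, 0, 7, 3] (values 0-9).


Input: [9, 4, 6, 4, 8, 9, 0, 0, 7, 3]
Counts: [2, 0, 0, 1, 2, 0, 1, 1, 1, 2]

Sorted: [0, 0, 3, 4, 4, 6, 7, 8, 9, 9]


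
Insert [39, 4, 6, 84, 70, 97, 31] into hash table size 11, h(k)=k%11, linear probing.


Insert 39: h=6 -> slot 6
Insert 4: h=4 -> slot 4
Insert 6: h=6, 1 probes -> slot 7
Insert 84: h=7, 1 probes -> slot 8
Insert 70: h=4, 1 probes -> slot 5
Insert 97: h=9 -> slot 9
Insert 31: h=9, 1 probes -> slot 10

Table: [None, None, None, None, 4, 70, 39, 6, 84, 97, 31]


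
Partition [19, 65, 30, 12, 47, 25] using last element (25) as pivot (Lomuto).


Pivot: 25
  19 <= 25: advance i (no swap)
  12 <= 25: swap -> [19, 12, 30, 65, 47, 25]
Place pivot at 2: [19, 12, 25, 65, 47, 30]

Partitioned: [19, 12, 25, 65, 47, 30]


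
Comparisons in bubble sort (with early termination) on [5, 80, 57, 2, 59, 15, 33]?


Algorithm: bubble sort (with early termination)
Input: [5, 80, 57, 2, 59, 15, 33]
Sorted: [2, 5, 15, 33, 57, 59, 80]

18


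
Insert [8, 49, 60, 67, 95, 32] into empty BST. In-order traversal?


Insert 8: root
Insert 49: R from 8
Insert 60: R from 8 -> R from 49
Insert 67: R from 8 -> R from 49 -> R from 60
Insert 95: R from 8 -> R from 49 -> R from 60 -> R from 67
Insert 32: R from 8 -> L from 49

In-order: [8, 32, 49, 60, 67, 95]


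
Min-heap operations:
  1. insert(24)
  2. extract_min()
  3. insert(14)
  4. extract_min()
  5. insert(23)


insert(24) -> [24]
extract_min()->24, []
insert(14) -> [14]
extract_min()->14, []
insert(23) -> [23]

Final heap: [23]


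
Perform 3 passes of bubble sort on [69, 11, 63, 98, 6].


Initial: [69, 11, 63, 98, 6]
Pass 1: [11, 63, 69, 6, 98] (3 swaps)
Pass 2: [11, 63, 6, 69, 98] (1 swaps)
Pass 3: [11, 6, 63, 69, 98] (1 swaps)

After 3 passes: [11, 6, 63, 69, 98]


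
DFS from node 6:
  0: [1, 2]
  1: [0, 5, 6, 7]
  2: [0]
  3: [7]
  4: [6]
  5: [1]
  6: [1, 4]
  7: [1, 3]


Visit 6, push [4, 1]
Visit 1, push [7, 5, 0]
Visit 0, push [2]
Visit 2, push []
Visit 5, push []
Visit 7, push [3]
Visit 3, push []
Visit 4, push []

DFS order: [6, 1, 0, 2, 5, 7, 3, 4]


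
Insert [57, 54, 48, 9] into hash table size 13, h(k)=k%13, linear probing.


Insert 57: h=5 -> slot 5
Insert 54: h=2 -> slot 2
Insert 48: h=9 -> slot 9
Insert 9: h=9, 1 probes -> slot 10

Table: [None, None, 54, None, None, 57, None, None, None, 48, 9, None, None]


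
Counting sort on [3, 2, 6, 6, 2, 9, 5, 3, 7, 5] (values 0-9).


Input: [3, 2, 6, 6, 2, 9, 5, 3, 7, 5]
Counts: [0, 0, 2, 2, 0, 2, 2, 1, 0, 1]

Sorted: [2, 2, 3, 3, 5, 5, 6, 6, 7, 9]


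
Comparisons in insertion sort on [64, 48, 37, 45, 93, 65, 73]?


Algorithm: insertion sort
Input: [64, 48, 37, 45, 93, 65, 73]
Sorted: [37, 45, 48, 64, 65, 73, 93]

11


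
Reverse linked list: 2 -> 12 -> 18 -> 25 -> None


Step 1: curr=2, set curr.next=prev(None) | reversed so far: 2
Step 2: curr=12, set curr.next=prev(2) | reversed so far: 12 -> 2
Step 3: curr=18, set curr.next=prev(12) | reversed so far: 18 -> 12 -> 2
Step 4: curr=25, set curr.next=prev(18) | reversed so far: 25 -> 18 -> 12 -> 2

25 -> 18 -> 12 -> 2 -> None


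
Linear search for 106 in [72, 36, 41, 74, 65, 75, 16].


i=0: 72!=106
i=1: 36!=106
i=2: 41!=106
i=3: 74!=106
i=4: 65!=106
i=5: 75!=106
i=6: 16!=106

Not found, 7 comps


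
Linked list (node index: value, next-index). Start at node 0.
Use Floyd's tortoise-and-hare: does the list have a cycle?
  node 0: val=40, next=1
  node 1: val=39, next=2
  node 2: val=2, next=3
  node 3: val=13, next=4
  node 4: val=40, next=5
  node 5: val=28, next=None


Floyd's tortoise (slow, +1) and hare (fast, +2):
  init: slow=0, fast=0
  step 1: slow=1, fast=2
  step 2: slow=2, fast=4
  step 3: fast 4->5->None, no cycle

Cycle: no


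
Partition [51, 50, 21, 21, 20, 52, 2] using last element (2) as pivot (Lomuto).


Pivot: 2
Place pivot at 0: [2, 50, 21, 21, 20, 52, 51]

Partitioned: [2, 50, 21, 21, 20, 52, 51]


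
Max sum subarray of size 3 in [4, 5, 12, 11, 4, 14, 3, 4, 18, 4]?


[0:3]: 21
[1:4]: 28
[2:5]: 27
[3:6]: 29
[4:7]: 21
[5:8]: 21
[6:9]: 25
[7:10]: 26

Max: 29 at [3:6]


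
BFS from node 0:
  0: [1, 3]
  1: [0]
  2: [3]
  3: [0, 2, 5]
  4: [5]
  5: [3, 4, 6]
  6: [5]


Visit 0, enqueue [1, 3]
Visit 1, enqueue []
Visit 3, enqueue [2, 5]
Visit 2, enqueue []
Visit 5, enqueue [4, 6]
Visit 4, enqueue []
Visit 6, enqueue []

BFS order: [0, 1, 3, 2, 5, 4, 6]


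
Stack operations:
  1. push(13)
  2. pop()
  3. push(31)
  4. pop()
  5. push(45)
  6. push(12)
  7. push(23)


push(13) -> [13]
pop()->13, []
push(31) -> [31]
pop()->31, []
push(45) -> [45]
push(12) -> [45, 12]
push(23) -> [45, 12, 23]

Final stack: [45, 12, 23]


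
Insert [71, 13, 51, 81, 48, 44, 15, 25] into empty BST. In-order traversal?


Insert 71: root
Insert 13: L from 71
Insert 51: L from 71 -> R from 13
Insert 81: R from 71
Insert 48: L from 71 -> R from 13 -> L from 51
Insert 44: L from 71 -> R from 13 -> L from 51 -> L from 48
Insert 15: L from 71 -> R from 13 -> L from 51 -> L from 48 -> L from 44
Insert 25: L from 71 -> R from 13 -> L from 51 -> L from 48 -> L from 44 -> R from 15

In-order: [13, 15, 25, 44, 48, 51, 71, 81]


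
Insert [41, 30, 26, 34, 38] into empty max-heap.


Insert 41: [41]
Insert 30: [41, 30]
Insert 26: [41, 30, 26]
Insert 34: [41, 34, 26, 30]
Insert 38: [41, 38, 26, 30, 34]

Final heap: [41, 38, 26, 30, 34]


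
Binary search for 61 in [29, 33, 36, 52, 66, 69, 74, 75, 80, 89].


Step 1: lo=0, hi=9, mid=4, val=66
Step 2: lo=0, hi=3, mid=1, val=33
Step 3: lo=2, hi=3, mid=2, val=36
Step 4: lo=3, hi=3, mid=3, val=52

Not found


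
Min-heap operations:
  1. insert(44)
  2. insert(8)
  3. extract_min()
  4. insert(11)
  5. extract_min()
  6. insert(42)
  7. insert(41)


insert(44) -> [44]
insert(8) -> [8, 44]
extract_min()->8, [44]
insert(11) -> [11, 44]
extract_min()->11, [44]
insert(42) -> [42, 44]
insert(41) -> [41, 44, 42]

Final heap: [41, 44, 42]


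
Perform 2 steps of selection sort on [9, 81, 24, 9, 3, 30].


Initial: [9, 81, 24, 9, 3, 30]
Step 1: min=3 at 4
  Swap: [3, 81, 24, 9, 9, 30]
Step 2: min=9 at 3
  Swap: [3, 9, 24, 81, 9, 30]

After 2 steps: [3, 9, 24, 81, 9, 30]


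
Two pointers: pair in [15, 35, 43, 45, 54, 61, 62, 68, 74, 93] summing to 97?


lo=0(15)+hi=9(93)=108
lo=0(15)+hi=8(74)=89
lo=1(35)+hi=8(74)=109
lo=1(35)+hi=7(68)=103
lo=1(35)+hi=6(62)=97

Yes: 35+62=97


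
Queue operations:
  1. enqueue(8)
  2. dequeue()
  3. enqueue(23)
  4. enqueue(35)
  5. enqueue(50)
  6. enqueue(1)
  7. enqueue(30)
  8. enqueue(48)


enqueue(8) -> [8]
dequeue()->8, []
enqueue(23) -> [23]
enqueue(35) -> [23, 35]
enqueue(50) -> [23, 35, 50]
enqueue(1) -> [23, 35, 50, 1]
enqueue(30) -> [23, 35, 50, 1, 30]
enqueue(48) -> [23, 35, 50, 1, 30, 48]

Final queue: [23, 35, 50, 1, 30, 48]


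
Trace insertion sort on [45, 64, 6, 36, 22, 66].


Initial: [45, 64, 6, 36, 22, 66]
Insert 64: [45, 64, 6, 36, 22, 66]
Insert 6: [6, 45, 64, 36, 22, 66]
Insert 36: [6, 36, 45, 64, 22, 66]
Insert 22: [6, 22, 36, 45, 64, 66]
Insert 66: [6, 22, 36, 45, 64, 66]

Sorted: [6, 22, 36, 45, 64, 66]


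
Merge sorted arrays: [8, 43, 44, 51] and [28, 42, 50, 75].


Take 8 from A
Take 28 from B
Take 42 from B
Take 43 from A
Take 44 from A
Take 50 from B
Take 51 from A

Merged: [8, 28, 42, 43, 44, 50, 51, 75]


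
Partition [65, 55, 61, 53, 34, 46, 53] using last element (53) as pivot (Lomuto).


Pivot: 53
  53 <= 53: swap -> [53, 55, 61, 65, 34, 46, 53]
  34 <= 53: swap -> [53, 34, 61, 65, 55, 46, 53]
  46 <= 53: swap -> [53, 34, 46, 65, 55, 61, 53]
Place pivot at 3: [53, 34, 46, 53, 55, 61, 65]

Partitioned: [53, 34, 46, 53, 55, 61, 65]


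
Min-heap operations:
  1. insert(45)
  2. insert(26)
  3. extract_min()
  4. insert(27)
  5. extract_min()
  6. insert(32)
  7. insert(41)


insert(45) -> [45]
insert(26) -> [26, 45]
extract_min()->26, [45]
insert(27) -> [27, 45]
extract_min()->27, [45]
insert(32) -> [32, 45]
insert(41) -> [32, 45, 41]

Final heap: [32, 45, 41]


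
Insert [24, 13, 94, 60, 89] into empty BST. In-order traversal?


Insert 24: root
Insert 13: L from 24
Insert 94: R from 24
Insert 60: R from 24 -> L from 94
Insert 89: R from 24 -> L from 94 -> R from 60

In-order: [13, 24, 60, 89, 94]


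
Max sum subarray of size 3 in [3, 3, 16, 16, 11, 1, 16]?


[0:3]: 22
[1:4]: 35
[2:5]: 43
[3:6]: 28
[4:7]: 28

Max: 43 at [2:5]


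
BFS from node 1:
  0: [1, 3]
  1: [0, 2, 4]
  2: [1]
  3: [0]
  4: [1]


Visit 1, enqueue [0, 2, 4]
Visit 0, enqueue [3]
Visit 2, enqueue []
Visit 4, enqueue []
Visit 3, enqueue []

BFS order: [1, 0, 2, 4, 3]


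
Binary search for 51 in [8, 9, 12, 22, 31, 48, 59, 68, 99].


Step 1: lo=0, hi=8, mid=4, val=31
Step 2: lo=5, hi=8, mid=6, val=59
Step 3: lo=5, hi=5, mid=5, val=48

Not found


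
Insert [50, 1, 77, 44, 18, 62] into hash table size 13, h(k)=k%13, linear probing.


Insert 50: h=11 -> slot 11
Insert 1: h=1 -> slot 1
Insert 77: h=12 -> slot 12
Insert 44: h=5 -> slot 5
Insert 18: h=5, 1 probes -> slot 6
Insert 62: h=10 -> slot 10

Table: [None, 1, None, None, None, 44, 18, None, None, None, 62, 50, 77]


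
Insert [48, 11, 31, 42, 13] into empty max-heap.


Insert 48: [48]
Insert 11: [48, 11]
Insert 31: [48, 11, 31]
Insert 42: [48, 42, 31, 11]
Insert 13: [48, 42, 31, 11, 13]

Final heap: [48, 42, 31, 11, 13]


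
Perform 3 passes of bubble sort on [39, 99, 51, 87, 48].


Initial: [39, 99, 51, 87, 48]
Pass 1: [39, 51, 87, 48, 99] (3 swaps)
Pass 2: [39, 51, 48, 87, 99] (1 swaps)
Pass 3: [39, 48, 51, 87, 99] (1 swaps)

After 3 passes: [39, 48, 51, 87, 99]


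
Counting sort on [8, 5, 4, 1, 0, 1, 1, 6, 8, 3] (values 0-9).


Input: [8, 5, 4, 1, 0, 1, 1, 6, 8, 3]
Counts: [1, 3, 0, 1, 1, 1, 1, 0, 2, 0]

Sorted: [0, 1, 1, 1, 3, 4, 5, 6, 8, 8]


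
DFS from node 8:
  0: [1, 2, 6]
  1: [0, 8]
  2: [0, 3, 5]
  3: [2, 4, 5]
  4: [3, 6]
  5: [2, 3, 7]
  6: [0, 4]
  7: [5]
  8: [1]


Visit 8, push [1]
Visit 1, push [0]
Visit 0, push [6, 2]
Visit 2, push [5, 3]
Visit 3, push [5, 4]
Visit 4, push [6]
Visit 6, push []
Visit 5, push [7]
Visit 7, push []

DFS order: [8, 1, 0, 2, 3, 4, 6, 5, 7]


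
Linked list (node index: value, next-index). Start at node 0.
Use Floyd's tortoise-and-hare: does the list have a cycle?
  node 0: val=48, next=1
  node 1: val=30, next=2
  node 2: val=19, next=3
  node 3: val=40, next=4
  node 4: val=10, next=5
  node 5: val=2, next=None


Floyd's tortoise (slow, +1) and hare (fast, +2):
  init: slow=0, fast=0
  step 1: slow=1, fast=2
  step 2: slow=2, fast=4
  step 3: fast 4->5->None, no cycle

Cycle: no


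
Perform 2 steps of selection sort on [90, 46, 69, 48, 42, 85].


Initial: [90, 46, 69, 48, 42, 85]
Step 1: min=42 at 4
  Swap: [42, 46, 69, 48, 90, 85]
Step 2: min=46 at 1
  Swap: [42, 46, 69, 48, 90, 85]

After 2 steps: [42, 46, 69, 48, 90, 85]


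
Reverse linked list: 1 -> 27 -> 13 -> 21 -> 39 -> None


Step 1: curr=1, set curr.next=prev(None) | reversed so far: 1
Step 2: curr=27, set curr.next=prev(1) | reversed so far: 27 -> 1
Step 3: curr=13, set curr.next=prev(27) | reversed so far: 13 -> 27 -> 1
Step 4: curr=21, set curr.next=prev(13) | reversed so far: 21 -> 13 -> 27 -> 1
Step 5: curr=39, set curr.next=prev(21) | reversed so far: 39 -> 21 -> 13 -> 27 -> 1

39 -> 21 -> 13 -> 27 -> 1 -> None


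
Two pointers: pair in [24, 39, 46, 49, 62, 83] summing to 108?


lo=0(24)+hi=5(83)=107
lo=1(39)+hi=5(83)=122
lo=1(39)+hi=4(62)=101
lo=2(46)+hi=4(62)=108

Yes: 46+62=108


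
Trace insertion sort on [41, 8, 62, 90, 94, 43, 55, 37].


Initial: [41, 8, 62, 90, 94, 43, 55, 37]
Insert 8: [8, 41, 62, 90, 94, 43, 55, 37]
Insert 62: [8, 41, 62, 90, 94, 43, 55, 37]
Insert 90: [8, 41, 62, 90, 94, 43, 55, 37]
Insert 94: [8, 41, 62, 90, 94, 43, 55, 37]
Insert 43: [8, 41, 43, 62, 90, 94, 55, 37]
Insert 55: [8, 41, 43, 55, 62, 90, 94, 37]
Insert 37: [8, 37, 41, 43, 55, 62, 90, 94]

Sorted: [8, 37, 41, 43, 55, 62, 90, 94]


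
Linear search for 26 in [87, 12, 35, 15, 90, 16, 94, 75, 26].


i=0: 87!=26
i=1: 12!=26
i=2: 35!=26
i=3: 15!=26
i=4: 90!=26
i=5: 16!=26
i=6: 94!=26
i=7: 75!=26
i=8: 26==26 found!

Found at 8, 9 comps


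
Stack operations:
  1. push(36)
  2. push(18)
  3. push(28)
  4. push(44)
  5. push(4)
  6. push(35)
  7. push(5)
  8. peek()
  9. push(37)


push(36) -> [36]
push(18) -> [36, 18]
push(28) -> [36, 18, 28]
push(44) -> [36, 18, 28, 44]
push(4) -> [36, 18, 28, 44, 4]
push(35) -> [36, 18, 28, 44, 4, 35]
push(5) -> [36, 18, 28, 44, 4, 35, 5]
peek()->5
push(37) -> [36, 18, 28, 44, 4, 35, 5, 37]

Final stack: [36, 18, 28, 44, 4, 35, 5, 37]


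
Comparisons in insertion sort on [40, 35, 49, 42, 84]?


Algorithm: insertion sort
Input: [40, 35, 49, 42, 84]
Sorted: [35, 40, 42, 49, 84]

5


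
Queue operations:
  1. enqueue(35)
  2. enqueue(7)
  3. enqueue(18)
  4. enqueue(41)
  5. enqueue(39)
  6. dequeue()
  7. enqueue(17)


enqueue(35) -> [35]
enqueue(7) -> [35, 7]
enqueue(18) -> [35, 7, 18]
enqueue(41) -> [35, 7, 18, 41]
enqueue(39) -> [35, 7, 18, 41, 39]
dequeue()->35, [7, 18, 41, 39]
enqueue(17) -> [7, 18, 41, 39, 17]

Final queue: [7, 18, 41, 39, 17]


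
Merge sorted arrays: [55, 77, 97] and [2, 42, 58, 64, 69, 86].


Take 2 from B
Take 42 from B
Take 55 from A
Take 58 from B
Take 64 from B
Take 69 from B
Take 77 from A
Take 86 from B

Merged: [2, 42, 55, 58, 64, 69, 77, 86, 97]


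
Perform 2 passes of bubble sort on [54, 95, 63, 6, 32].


Initial: [54, 95, 63, 6, 32]
Pass 1: [54, 63, 6, 32, 95] (3 swaps)
Pass 2: [54, 6, 32, 63, 95] (2 swaps)

After 2 passes: [54, 6, 32, 63, 95]


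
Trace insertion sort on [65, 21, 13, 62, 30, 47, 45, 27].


Initial: [65, 21, 13, 62, 30, 47, 45, 27]
Insert 21: [21, 65, 13, 62, 30, 47, 45, 27]
Insert 13: [13, 21, 65, 62, 30, 47, 45, 27]
Insert 62: [13, 21, 62, 65, 30, 47, 45, 27]
Insert 30: [13, 21, 30, 62, 65, 47, 45, 27]
Insert 47: [13, 21, 30, 47, 62, 65, 45, 27]
Insert 45: [13, 21, 30, 45, 47, 62, 65, 27]
Insert 27: [13, 21, 27, 30, 45, 47, 62, 65]

Sorted: [13, 21, 27, 30, 45, 47, 62, 65]


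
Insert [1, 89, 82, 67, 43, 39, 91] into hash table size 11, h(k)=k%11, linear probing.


Insert 1: h=1 -> slot 1
Insert 89: h=1, 1 probes -> slot 2
Insert 82: h=5 -> slot 5
Insert 67: h=1, 2 probes -> slot 3
Insert 43: h=10 -> slot 10
Insert 39: h=6 -> slot 6
Insert 91: h=3, 1 probes -> slot 4

Table: [None, 1, 89, 67, 91, 82, 39, None, None, None, 43]


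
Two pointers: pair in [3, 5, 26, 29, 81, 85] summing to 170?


lo=0(3)+hi=5(85)=88
lo=1(5)+hi=5(85)=90
lo=2(26)+hi=5(85)=111
lo=3(29)+hi=5(85)=114
lo=4(81)+hi=5(85)=166

No pair found


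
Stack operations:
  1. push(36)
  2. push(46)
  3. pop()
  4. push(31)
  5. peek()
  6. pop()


push(36) -> [36]
push(46) -> [36, 46]
pop()->46, [36]
push(31) -> [36, 31]
peek()->31
pop()->31, [36]

Final stack: [36]


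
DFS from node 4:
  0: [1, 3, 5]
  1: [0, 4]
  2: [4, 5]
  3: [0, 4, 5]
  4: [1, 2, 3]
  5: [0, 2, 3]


Visit 4, push [3, 2, 1]
Visit 1, push [0]
Visit 0, push [5, 3]
Visit 3, push [5]
Visit 5, push [2]
Visit 2, push []

DFS order: [4, 1, 0, 3, 5, 2]


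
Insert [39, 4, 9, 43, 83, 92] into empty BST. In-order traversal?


Insert 39: root
Insert 4: L from 39
Insert 9: L from 39 -> R from 4
Insert 43: R from 39
Insert 83: R from 39 -> R from 43
Insert 92: R from 39 -> R from 43 -> R from 83

In-order: [4, 9, 39, 43, 83, 92]


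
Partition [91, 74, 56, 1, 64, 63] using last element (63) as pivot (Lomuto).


Pivot: 63
  56 <= 63: swap -> [56, 74, 91, 1, 64, 63]
  1 <= 63: swap -> [56, 1, 91, 74, 64, 63]
Place pivot at 2: [56, 1, 63, 74, 64, 91]

Partitioned: [56, 1, 63, 74, 64, 91]


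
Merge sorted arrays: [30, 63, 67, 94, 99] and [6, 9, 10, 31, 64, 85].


Take 6 from B
Take 9 from B
Take 10 from B
Take 30 from A
Take 31 from B
Take 63 from A
Take 64 from B
Take 67 from A
Take 85 from B

Merged: [6, 9, 10, 30, 31, 63, 64, 67, 85, 94, 99]


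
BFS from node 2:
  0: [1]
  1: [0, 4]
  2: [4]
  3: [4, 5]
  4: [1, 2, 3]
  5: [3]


Visit 2, enqueue [4]
Visit 4, enqueue [1, 3]
Visit 1, enqueue [0]
Visit 3, enqueue [5]
Visit 0, enqueue []
Visit 5, enqueue []

BFS order: [2, 4, 1, 3, 0, 5]


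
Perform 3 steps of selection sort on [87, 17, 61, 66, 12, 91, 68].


Initial: [87, 17, 61, 66, 12, 91, 68]
Step 1: min=12 at 4
  Swap: [12, 17, 61, 66, 87, 91, 68]
Step 2: min=17 at 1
  Swap: [12, 17, 61, 66, 87, 91, 68]
Step 3: min=61 at 2
  Swap: [12, 17, 61, 66, 87, 91, 68]

After 3 steps: [12, 17, 61, 66, 87, 91, 68]


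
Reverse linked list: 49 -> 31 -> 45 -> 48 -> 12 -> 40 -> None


Step 1: curr=49, set curr.next=prev(None) | reversed so far: 49
Step 2: curr=31, set curr.next=prev(49) | reversed so far: 31 -> 49
Step 3: curr=45, set curr.next=prev(31) | reversed so far: 45 -> 31 -> 49
Step 4: curr=48, set curr.next=prev(45) | reversed so far: 48 -> 45 -> 31 -> 49
Step 5: curr=12, set curr.next=prev(48) | reversed so far: 12 -> 48 -> 45 -> 31 -> 49
Step 6: curr=40, set curr.next=prev(12) | reversed so far: 40 -> 12 -> 48 -> 45 -> 31 -> 49

40 -> 12 -> 48 -> 45 -> 31 -> 49 -> None


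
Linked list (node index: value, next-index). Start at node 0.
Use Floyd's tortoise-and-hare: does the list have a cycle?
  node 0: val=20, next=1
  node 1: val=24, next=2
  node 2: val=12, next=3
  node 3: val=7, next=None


Floyd's tortoise (slow, +1) and hare (fast, +2):
  init: slow=0, fast=0
  step 1: slow=1, fast=2
  step 2: fast 2->3->None, no cycle

Cycle: no


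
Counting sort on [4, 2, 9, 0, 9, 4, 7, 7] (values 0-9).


Input: [4, 2, 9, 0, 9, 4, 7, 7]
Counts: [1, 0, 1, 0, 2, 0, 0, 2, 0, 2]

Sorted: [0, 2, 4, 4, 7, 7, 9, 9]


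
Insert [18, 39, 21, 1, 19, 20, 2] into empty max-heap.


Insert 18: [18]
Insert 39: [39, 18]
Insert 21: [39, 18, 21]
Insert 1: [39, 18, 21, 1]
Insert 19: [39, 19, 21, 1, 18]
Insert 20: [39, 19, 21, 1, 18, 20]
Insert 2: [39, 19, 21, 1, 18, 20, 2]

Final heap: [39, 19, 21, 1, 18, 20, 2]


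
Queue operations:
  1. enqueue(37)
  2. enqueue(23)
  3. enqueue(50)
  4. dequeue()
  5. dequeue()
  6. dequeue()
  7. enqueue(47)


enqueue(37) -> [37]
enqueue(23) -> [37, 23]
enqueue(50) -> [37, 23, 50]
dequeue()->37, [23, 50]
dequeue()->23, [50]
dequeue()->50, []
enqueue(47) -> [47]

Final queue: [47]


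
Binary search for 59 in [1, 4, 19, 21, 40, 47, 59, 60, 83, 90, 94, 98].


Step 1: lo=0, hi=11, mid=5, val=47
Step 2: lo=6, hi=11, mid=8, val=83
Step 3: lo=6, hi=7, mid=6, val=59

Found at index 6


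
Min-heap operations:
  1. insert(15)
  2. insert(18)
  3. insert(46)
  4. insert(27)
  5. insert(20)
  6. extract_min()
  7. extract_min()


insert(15) -> [15]
insert(18) -> [15, 18]
insert(46) -> [15, 18, 46]
insert(27) -> [15, 18, 46, 27]
insert(20) -> [15, 18, 46, 27, 20]
extract_min()->15, [18, 20, 46, 27]
extract_min()->18, [20, 27, 46]

Final heap: [20, 27, 46]


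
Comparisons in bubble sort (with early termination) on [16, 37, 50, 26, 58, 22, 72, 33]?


Algorithm: bubble sort (with early termination)
Input: [16, 37, 50, 26, 58, 22, 72, 33]
Sorted: [16, 22, 26, 33, 37, 50, 58, 72]

25


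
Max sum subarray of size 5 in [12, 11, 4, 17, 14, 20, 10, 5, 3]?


[0:5]: 58
[1:6]: 66
[2:7]: 65
[3:8]: 66
[4:9]: 52

Max: 66 at [1:6]


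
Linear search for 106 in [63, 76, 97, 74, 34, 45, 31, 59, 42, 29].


i=0: 63!=106
i=1: 76!=106
i=2: 97!=106
i=3: 74!=106
i=4: 34!=106
i=5: 45!=106
i=6: 31!=106
i=7: 59!=106
i=8: 42!=106
i=9: 29!=106

Not found, 10 comps


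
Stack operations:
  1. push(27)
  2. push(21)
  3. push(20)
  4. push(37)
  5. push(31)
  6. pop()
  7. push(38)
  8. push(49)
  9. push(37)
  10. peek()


push(27) -> [27]
push(21) -> [27, 21]
push(20) -> [27, 21, 20]
push(37) -> [27, 21, 20, 37]
push(31) -> [27, 21, 20, 37, 31]
pop()->31, [27, 21, 20, 37]
push(38) -> [27, 21, 20, 37, 38]
push(49) -> [27, 21, 20, 37, 38, 49]
push(37) -> [27, 21, 20, 37, 38, 49, 37]
peek()->37

Final stack: [27, 21, 20, 37, 38, 49, 37]


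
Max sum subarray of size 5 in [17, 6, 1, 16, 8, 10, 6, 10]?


[0:5]: 48
[1:6]: 41
[2:7]: 41
[3:8]: 50

Max: 50 at [3:8]


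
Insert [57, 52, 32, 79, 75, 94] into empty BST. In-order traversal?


Insert 57: root
Insert 52: L from 57
Insert 32: L from 57 -> L from 52
Insert 79: R from 57
Insert 75: R from 57 -> L from 79
Insert 94: R from 57 -> R from 79

In-order: [32, 52, 57, 75, 79, 94]


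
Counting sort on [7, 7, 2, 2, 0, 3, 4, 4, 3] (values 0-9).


Input: [7, 7, 2, 2, 0, 3, 4, 4, 3]
Counts: [1, 0, 2, 2, 2, 0, 0, 2, 0, 0]

Sorted: [0, 2, 2, 3, 3, 4, 4, 7, 7]
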